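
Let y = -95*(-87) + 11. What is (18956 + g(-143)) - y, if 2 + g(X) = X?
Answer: 10535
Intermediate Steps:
g(X) = -2 + X
y = 8276 (y = 8265 + 11 = 8276)
(18956 + g(-143)) - y = (18956 + (-2 - 143)) - 1*8276 = (18956 - 145) - 8276 = 18811 - 8276 = 10535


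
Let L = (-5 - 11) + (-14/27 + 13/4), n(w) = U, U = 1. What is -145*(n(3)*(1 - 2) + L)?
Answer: 223445/108 ≈ 2068.9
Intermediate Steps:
n(w) = 1
L = -1433/108 (L = -16 + (-14*1/27 + 13*(1/4)) = -16 + (-14/27 + 13/4) = -16 + 295/108 = -1433/108 ≈ -13.269)
-145*(n(3)*(1 - 2) + L) = -145*(1*(1 - 2) - 1433/108) = -145*(1*(-1) - 1433/108) = -145*(-1 - 1433/108) = -145*(-1541/108) = 223445/108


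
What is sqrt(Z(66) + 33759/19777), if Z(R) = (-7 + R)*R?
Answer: sqrt(1523726816469)/19777 ≈ 62.416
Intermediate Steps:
Z(R) = R*(-7 + R)
sqrt(Z(66) + 33759/19777) = sqrt(66*(-7 + 66) + 33759/19777) = sqrt(66*59 + 33759*(1/19777)) = sqrt(3894 + 33759/19777) = sqrt(77045397/19777) = sqrt(1523726816469)/19777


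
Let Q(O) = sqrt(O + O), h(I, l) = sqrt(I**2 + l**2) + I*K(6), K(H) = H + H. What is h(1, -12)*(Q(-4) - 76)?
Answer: -2*(12 + sqrt(145))*(38 - I*sqrt(2)) ≈ -1827.2 + 68.0*I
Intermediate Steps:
K(H) = 2*H
h(I, l) = sqrt(I**2 + l**2) + 12*I (h(I, l) = sqrt(I**2 + l**2) + I*(2*6) = sqrt(I**2 + l**2) + I*12 = sqrt(I**2 + l**2) + 12*I)
Q(O) = sqrt(2)*sqrt(O) (Q(O) = sqrt(2*O) = sqrt(2)*sqrt(O))
h(1, -12)*(Q(-4) - 76) = (sqrt(1**2 + (-12)**2) + 12*1)*(sqrt(2)*sqrt(-4) - 76) = (sqrt(1 + 144) + 12)*(sqrt(2)*(2*I) - 76) = (sqrt(145) + 12)*(2*I*sqrt(2) - 76) = (12 + sqrt(145))*(-76 + 2*I*sqrt(2)) = (-76 + 2*I*sqrt(2))*(12 + sqrt(145))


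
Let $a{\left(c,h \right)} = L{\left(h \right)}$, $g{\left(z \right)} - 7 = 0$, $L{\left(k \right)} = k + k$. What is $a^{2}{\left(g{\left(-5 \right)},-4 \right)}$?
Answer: $64$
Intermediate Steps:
$L{\left(k \right)} = 2 k$
$g{\left(z \right)} = 7$ ($g{\left(z \right)} = 7 + 0 = 7$)
$a{\left(c,h \right)} = 2 h$
$a^{2}{\left(g{\left(-5 \right)},-4 \right)} = \left(2 \left(-4\right)\right)^{2} = \left(-8\right)^{2} = 64$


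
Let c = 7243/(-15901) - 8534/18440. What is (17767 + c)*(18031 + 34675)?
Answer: 68639968494780689/73303610 ≈ 9.3638e+8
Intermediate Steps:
c = -134630027/146607220 (c = 7243*(-1/15901) - 8534*1/18440 = -7243/15901 - 4267/9220 = -134630027/146607220 ≈ -0.91830)
(17767 + c)*(18031 + 34675) = (17767 - 134630027/146607220)*(18031 + 34675) = (2604635847713/146607220)*52706 = 68639968494780689/73303610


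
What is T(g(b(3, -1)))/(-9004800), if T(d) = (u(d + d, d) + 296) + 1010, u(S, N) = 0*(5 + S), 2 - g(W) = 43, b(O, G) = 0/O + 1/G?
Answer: -653/4502400 ≈ -0.00014503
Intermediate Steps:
b(O, G) = 1/G (b(O, G) = 0 + 1/G = 1/G)
g(W) = -41 (g(W) = 2 - 1*43 = 2 - 43 = -41)
u(S, N) = 0
T(d) = 1306 (T(d) = (0 + 296) + 1010 = 296 + 1010 = 1306)
T(g(b(3, -1)))/(-9004800) = 1306/(-9004800) = 1306*(-1/9004800) = -653/4502400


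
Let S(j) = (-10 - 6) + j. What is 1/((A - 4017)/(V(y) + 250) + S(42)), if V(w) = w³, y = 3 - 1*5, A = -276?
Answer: 242/1999 ≈ 0.12106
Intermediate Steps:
y = -2 (y = 3 - 5 = -2)
S(j) = -16 + j
1/((A - 4017)/(V(y) + 250) + S(42)) = 1/((-276 - 4017)/((-2)³ + 250) + (-16 + 42)) = 1/(-4293/(-8 + 250) + 26) = 1/(-4293/242 + 26) = 1/(1999/242) = 242/1999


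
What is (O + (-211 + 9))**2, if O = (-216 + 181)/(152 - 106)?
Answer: 86992929/2116 ≈ 41112.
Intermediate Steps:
O = -35/46 ≈ -0.76087
(O + (-211 + 9))**2 = (-35/46 + (-211 + 9))**2 = (-35/46 - 202)**2 = (-9327/46)**2 = 86992929/2116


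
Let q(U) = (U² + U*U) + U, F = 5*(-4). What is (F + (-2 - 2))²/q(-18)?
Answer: 32/35 ≈ 0.91429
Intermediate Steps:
F = -20
q(U) = U + 2*U² (q(U) = (U² + U²) + U = 2*U² + U = U + 2*U²)
(F + (-2 - 2))²/q(-18) = (-20 + (-2 - 2))²/((-18*(1 + 2*(-18)))) = (-20 - 4)²/((-18*(1 - 36))) = (-24)²/(-18*(-35)) = 576/630 = (1/630)*576 = 32/35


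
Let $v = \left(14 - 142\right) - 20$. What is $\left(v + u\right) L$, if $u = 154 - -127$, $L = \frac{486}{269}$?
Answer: $\frac{64638}{269} \approx 240.29$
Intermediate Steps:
$L = \frac{486}{269}$ ($L = 486 \cdot \frac{1}{269} = \frac{486}{269} \approx 1.8067$)
$v = -148$ ($v = -128 - 20 = -148$)
$u = 281$ ($u = 154 + 127 = 281$)
$\left(v + u\right) L = \left(-148 + 281\right) \frac{486}{269} = 133 \cdot \frac{486}{269} = \frac{64638}{269}$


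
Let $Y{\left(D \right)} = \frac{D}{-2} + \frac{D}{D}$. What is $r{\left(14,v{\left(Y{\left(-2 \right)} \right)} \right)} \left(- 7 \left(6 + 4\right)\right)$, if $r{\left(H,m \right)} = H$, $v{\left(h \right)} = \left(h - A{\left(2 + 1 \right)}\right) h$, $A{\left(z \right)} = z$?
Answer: $-980$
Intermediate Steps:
$Y{\left(D \right)} = 1 - \frac{D}{2}$ ($Y{\left(D \right)} = D \left(- \frac{1}{2}\right) + 1 = - \frac{D}{2} + 1 = 1 - \frac{D}{2}$)
$v{\left(h \right)} = h \left(-3 + h\right)$ ($v{\left(h \right)} = \left(h - \left(2 + 1\right)\right) h = \left(h - 3\right) h = \left(-3 + h\right) h = h \left(-3 + h\right)$)
$r{\left(14,v{\left(Y{\left(-2 \right)} \right)} \right)} \left(- 7 \left(6 + 4\right)\right) = 14 \left(- 7 \left(6 + 4\right)\right) = 14 \left(\left(-7\right) 10\right) = 14 \left(-70\right) = -980$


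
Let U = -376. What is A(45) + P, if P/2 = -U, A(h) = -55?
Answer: 697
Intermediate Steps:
P = 752 (P = 2*(-1*(-376)) = 2*376 = 752)
A(45) + P = -55 + 752 = 697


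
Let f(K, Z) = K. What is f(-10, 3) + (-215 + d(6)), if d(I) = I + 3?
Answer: -216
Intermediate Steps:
d(I) = 3 + I
f(-10, 3) + (-215 + d(6)) = -10 + (-215 + (3 + 6)) = -10 + (-215 + 9) = -10 - 206 = -216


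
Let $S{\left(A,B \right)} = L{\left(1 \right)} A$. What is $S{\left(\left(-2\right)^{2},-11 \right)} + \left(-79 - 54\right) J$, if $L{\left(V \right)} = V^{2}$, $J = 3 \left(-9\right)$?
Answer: $3595$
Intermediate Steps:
$J = -27$
$S{\left(A,B \right)} = A$ ($S{\left(A,B \right)} = 1^{2} A = 1 A = A$)
$S{\left(\left(-2\right)^{2},-11 \right)} + \left(-79 - 54\right) J = \left(-2\right)^{2} + \left(-79 - 54\right) \left(-27\right) = 4 - -3591 = 4 + 3591 = 3595$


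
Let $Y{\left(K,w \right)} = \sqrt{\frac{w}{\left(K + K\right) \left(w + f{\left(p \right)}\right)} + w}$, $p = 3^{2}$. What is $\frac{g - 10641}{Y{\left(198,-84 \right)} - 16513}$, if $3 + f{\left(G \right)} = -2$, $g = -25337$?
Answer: $\frac{124634681787}{57204211861} + \frac{17989 i \sqrt{724560837}}{400429483027} \approx 2.1788 + 0.0012093 i$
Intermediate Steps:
$p = 9$
$f{\left(G \right)} = -5$ ($f{\left(G \right)} = -3 - 2 = -5$)
$Y{\left(K,w \right)} = \sqrt{w + \frac{w}{2 K \left(-5 + w\right)}}$ ($Y{\left(K,w \right)} = \sqrt{\frac{w}{\left(K + K\right) \left(w - 5\right)} + w} = \sqrt{\frac{w}{2 K \left(-5 + w\right)} + w} = \sqrt{w + \frac{w}{2 K \left(-5 + w\right)}}$)
$\frac{g - 10641}{Y{\left(198,-84 \right)} - 16513} = \frac{-25337 - 10641}{\frac{\sqrt{2} \sqrt{- 84 \left(2 + \frac{1}{198 \left(-5 - 84\right)}\right)}}{2} - 16513} = - \frac{35978}{\frac{\sqrt{2} \sqrt{- 84 \left(2 + \frac{1}{198 \left(-89\right)}\right)}}{2} - 16513} = - \frac{35978}{\frac{\sqrt{2} \sqrt{- 84 \left(2 + \frac{1}{198} \left(- \frac{1}{89}\right)\right)}}{2} - 16513} = - \frac{35978}{\frac{\sqrt{2} \sqrt{- 84 \left(2 - \frac{1}{17622}\right)}}{2} - 16513} = - \frac{35978}{\frac{\sqrt{2} \sqrt{\left(-84\right) \frac{35243}{17622}}}{2} - 16513} = - \frac{35978}{\frac{\sqrt{2} \sqrt{- \frac{493402}{2937}}}{2} - 16513} = - \frac{35978}{\frac{\sqrt{2} \frac{i \sqrt{1449121674}}{2937}}{2} - 16513} = - \frac{35978}{\frac{i \sqrt{724560837}}{2937} - 16513} = - \frac{35978}{-16513 + \frac{i \sqrt{724560837}}{2937}}$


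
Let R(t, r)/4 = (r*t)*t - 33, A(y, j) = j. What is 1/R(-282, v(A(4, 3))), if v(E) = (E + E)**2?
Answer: 1/11451324 ≈ 8.7326e-8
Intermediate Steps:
v(E) = 4*E**2 (v(E) = (2*E)**2 = 4*E**2)
R(t, r) = -132 + 4*r*t**2 (R(t, r) = 4*((r*t)*t - 33) = 4*(r*t**2 - 33) = 4*(-33 + r*t**2) = -132 + 4*r*t**2)
1/R(-282, v(A(4, 3))) = 1/(-132 + 4*(4*3**2)*(-282)**2) = 1/(-132 + 4*(4*9)*79524) = 1/(-132 + 4*36*79524) = 1/(-132 + 11451456) = 1/11451324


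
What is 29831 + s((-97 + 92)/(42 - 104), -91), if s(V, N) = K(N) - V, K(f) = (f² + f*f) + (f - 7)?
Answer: 2870285/62 ≈ 46295.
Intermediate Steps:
K(f) = -7 + f + 2*f² (K(f) = (f² + f²) + (-7 + f) = 2*f² + (-7 + f) = -7 + f + 2*f²)
s(V, N) = -7 + N - V + 2*N² (s(V, N) = (-7 + N + 2*N²) - V = -7 + N - V + 2*N²)
29831 + s((-97 + 92)/(42 - 104), -91) = 29831 + (-7 - 91 - (-97 + 92)/(42 - 104) + 2*(-91)²) = 29831 + (-7 - 91 - (-5)/(-62) + 2*8281) = 29831 + (-7 - 91 - (-5)*(-1)/62 + 16562) = 29831 + (-7 - 91 - 1*5/62 + 16562) = 29831 + (-7 - 91 - 5/62 + 16562) = 29831 + 1020763/62 = 2870285/62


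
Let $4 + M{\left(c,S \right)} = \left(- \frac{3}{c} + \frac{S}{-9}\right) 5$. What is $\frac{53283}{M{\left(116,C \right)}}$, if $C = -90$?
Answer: $\frac{6180828}{5321} \approx 1161.6$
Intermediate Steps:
$M{\left(c,S \right)} = -4 - \frac{15}{c} - \frac{5 S}{9}$ ($M{\left(c,S \right)} = -4 + \left(- \frac{3}{c} + \frac{S}{-9}\right) 5 = -4 + \left(- \frac{3}{c} + S \left(- \frac{1}{9}\right)\right) 5 = -4 + \left(- \frac{3}{c} - \frac{S}{9}\right) 5 = -4 - \left(\frac{15}{c} + \frac{5 S}{9}\right) = -4 - \frac{15}{c} - \frac{5 S}{9}$)
$\frac{53283}{M{\left(116,C \right)}} = \frac{53283}{-4 - \frac{15}{116} - -50} = \frac{53283}{-4 - \frac{15}{116} + 50} = \frac{53283}{\frac{5321}{116}} = 53283 \cdot \frac{116}{5321} = \frac{6180828}{5321}$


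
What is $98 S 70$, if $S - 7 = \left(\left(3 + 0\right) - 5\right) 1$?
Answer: $34300$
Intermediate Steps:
$S = 5$ ($S = 7 + \left(\left(3 + 0\right) - 5\right) 1 = 7 + \left(3 - 5\right) 1 = 7 - 2 = 5$)
$98 S 70 = 98 \cdot 5 \cdot 70 = 490 \cdot 70 = 34300$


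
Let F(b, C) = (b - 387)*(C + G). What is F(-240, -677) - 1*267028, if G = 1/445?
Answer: 70065068/445 ≈ 1.5745e+5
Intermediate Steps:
G = 1/445 ≈ 0.0022472
F(b, C) = (-387 + b)*(1/445 + C) (F(b, C) = (b - 387)*(C + 1/445) = (-387 + b)*(1/445 + C))
F(-240, -677) - 1*267028 = (-387/445 - 387*(-677) + (1/445)*(-240) - 677*(-240)) - 1*267028 = (-387/445 + 261999 - 48/89 + 162480) - 267028 = 188892528/445 - 267028 = 70065068/445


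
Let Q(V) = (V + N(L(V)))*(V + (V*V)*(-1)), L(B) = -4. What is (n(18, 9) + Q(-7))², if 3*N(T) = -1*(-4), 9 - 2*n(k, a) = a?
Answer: 906304/9 ≈ 1.0070e+5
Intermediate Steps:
n(k, a) = 9/2 - a/2
N(T) = 4/3 (N(T) = (-1*(-4))/3 = (⅓)*4 = 4/3)
Q(V) = (4/3 + V)*(V - V²) (Q(V) = (V + 4/3)*(V + (V*V)*(-1)) = (4/3 + V)*(V + V²*(-1)) = (4/3 + V)*(V - V²))
(n(18, 9) + Q(-7))² = ((9/2 - ½*9) + (⅓)*(-7)*(4 - 1*(-7) - 3*(-7)²))² = ((9/2 - 9/2) + (⅓)*(-7)*(4 + 7 - 3*49))² = (0 + (⅓)*(-7)*(4 + 7 - 147))² = (0 + (⅓)*(-7)*(-136))² = (0 + 952/3)² = (952/3)² = 906304/9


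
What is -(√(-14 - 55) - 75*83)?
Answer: 6225 - I*√69 ≈ 6225.0 - 8.3066*I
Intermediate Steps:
-(√(-14 - 55) - 75*83) = -(√(-69) - 6225) = -(I*√69 - 6225) = -(-6225 + I*√69) = 6225 - I*√69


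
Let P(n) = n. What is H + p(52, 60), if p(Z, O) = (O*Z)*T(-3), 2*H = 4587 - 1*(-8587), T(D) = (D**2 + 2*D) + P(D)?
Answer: 6587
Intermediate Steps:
T(D) = D**2 + 3*D (T(D) = (D**2 + 2*D) + D = D**2 + 3*D)
H = 6587 (H = (4587 - 1*(-8587))/2 = (4587 + 8587)/2 = (1/2)*13174 = 6587)
p(Z, O) = 0 (p(Z, O) = (O*Z)*(-3*(3 - 3)) = (O*Z)*(-3*0) = (O*Z)*0 = 0)
H + p(52, 60) = 6587 + 0 = 6587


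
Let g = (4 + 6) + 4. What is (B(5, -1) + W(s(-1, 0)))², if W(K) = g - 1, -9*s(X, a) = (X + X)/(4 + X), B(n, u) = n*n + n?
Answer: 1849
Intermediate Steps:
g = 14 (g = 10 + 4 = 14)
B(n, u) = n + n² (B(n, u) = n² + n = n + n²)
s(X, a) = -2*X/(9*(4 + X)) (s(X, a) = -(X + X)/(9*(4 + X)) = -2*X/(9*(4 + X)))
W(K) = 13 (W(K) = 14 - 1 = 13)
(B(5, -1) + W(s(-1, 0)))² = (5*(1 + 5) + 13)² = (5*6 + 13)² = (30 + 13)² = 43² = 1849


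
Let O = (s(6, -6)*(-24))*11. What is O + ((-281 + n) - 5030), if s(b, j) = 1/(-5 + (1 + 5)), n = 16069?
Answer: 10494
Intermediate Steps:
s(b, j) = 1 (s(b, j) = 1/(-5 + 6) = 1/1 = 1)
O = -264 (O = (1*(-24))*11 = -24*11 = -264)
O + ((-281 + n) - 5030) = -264 + ((-281 + 16069) - 5030) = -264 + (15788 - 5030) = -264 + 10758 = 10494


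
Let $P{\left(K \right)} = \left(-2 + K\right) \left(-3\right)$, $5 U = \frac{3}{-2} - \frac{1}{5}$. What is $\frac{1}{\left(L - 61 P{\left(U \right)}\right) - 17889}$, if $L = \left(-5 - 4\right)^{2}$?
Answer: $- \frac{50}{911811} \approx -5.4836 \cdot 10^{-5}$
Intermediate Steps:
$U = - \frac{17}{50}$ ($U = \frac{\frac{3}{-2} - \frac{1}{5}}{5} = \frac{3 \left(- \frac{1}{2}\right) - \frac{1}{5}}{5} = \frac{- \frac{3}{2} - \frac{1}{5}}{5} = \frac{1}{5} \left(- \frac{17}{10}\right) = - \frac{17}{50} \approx -0.34$)
$L = 81$ ($L = \left(-9\right)^{2} = 81$)
$P{\left(K \right)} = 6 - 3 K$
$\frac{1}{\left(L - 61 P{\left(U \right)}\right) - 17889} = \frac{1}{\left(81 - 61 \left(6 - - \frac{51}{50}\right)\right) - 17889} = \frac{1}{\left(81 - 61 \left(6 + \frac{51}{50}\right)\right) - 17889} = \frac{1}{\left(81 - \frac{21411}{50}\right) - 17889} = \frac{1}{- \frac{17361}{50} - 17889} = \frac{1}{- \frac{911811}{50}} = - \frac{50}{911811}$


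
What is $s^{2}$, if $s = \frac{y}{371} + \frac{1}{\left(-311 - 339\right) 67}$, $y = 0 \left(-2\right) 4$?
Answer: $\frac{1}{1896602500} \approx 5.2726 \cdot 10^{-10}$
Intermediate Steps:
$y = 0$ ($y = 0 \cdot 4 = 0$)
$s = - \frac{1}{43550}$ ($s = \frac{0}{371} + \frac{1}{\left(-311 - 339\right) 67} = 0 \cdot \frac{1}{371} + \frac{1}{-650} \cdot \frac{1}{67} = 0 - \frac{1}{43550} = - \frac{1}{43550} \approx -2.2962 \cdot 10^{-5}$)
$s^{2} = \left(- \frac{1}{43550}\right)^{2} = \frac{1}{1896602500}$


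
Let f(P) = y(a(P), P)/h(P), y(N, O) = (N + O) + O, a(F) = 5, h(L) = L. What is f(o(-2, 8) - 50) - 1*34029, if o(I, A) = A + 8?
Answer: -1156923/34 ≈ -34027.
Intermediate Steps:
o(I, A) = 8 + A
y(N, O) = N + 2*O
f(P) = (5 + 2*P)/P
f(o(-2, 8) - 50) - 1*34029 = (2 + 5/((8 + 8) - 50)) - 1*34029 = (2 + 5/(16 - 50)) - 34029 = (2 + 5/(-34)) - 34029 = (2 + 5*(-1/34)) - 34029 = (2 - 5/34) - 34029 = 63/34 - 34029 = -1156923/34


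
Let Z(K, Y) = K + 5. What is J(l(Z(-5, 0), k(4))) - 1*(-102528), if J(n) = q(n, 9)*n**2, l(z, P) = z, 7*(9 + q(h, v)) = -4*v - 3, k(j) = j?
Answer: 102528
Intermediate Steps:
Z(K, Y) = 5 + K
q(h, v) = -66/7 - 4*v/7 (q(h, v) = -9 + (-4*v - 3)/7 = -9 + (-3 - 4*v)/7 = -9 + (-3/7 - 4*v/7) = -66/7 - 4*v/7)
J(n) = -102*n**2/7 (J(n) = (-66/7 - 4/7*9)*n**2 = (-66/7 - 36/7)*n**2 = -102*n**2/7)
J(l(Z(-5, 0), k(4))) - 1*(-102528) = -102*(5 - 5)**2/7 - 1*(-102528) = -102/7*0**2 + 102528 = -102/7*0 + 102528 = 0 + 102528 = 102528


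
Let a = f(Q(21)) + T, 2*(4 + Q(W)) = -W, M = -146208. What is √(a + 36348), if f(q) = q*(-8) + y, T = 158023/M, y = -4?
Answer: √48710891733666/36552 ≈ 190.94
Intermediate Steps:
T = -158023/146208 (T = 158023/(-146208) = 158023*(-1/146208) = -158023/146208 ≈ -1.0808)
Q(W) = -4 - W/2 (Q(W) = -4 + (-W)/2 = -4 - W/2)
f(q) = -4 - 8*q (f(q) = q*(-8) - 4 = -8*q - 4 = -4 - 8*q)
a = 16217273/146208 (a = (-4 - 8*(-4 - ½*21)) - 158023/146208 = (-4 - 8*(-4 - 21/2)) - 158023/146208 = (-4 - 8*(-29/2)) - 158023/146208 = (-4 + 116) - 158023/146208 = 112 - 158023/146208 = 16217273/146208 ≈ 110.92)
√(a + 36348) = √(16217273/146208 + 36348) = √(5330585657/146208) = √48710891733666/36552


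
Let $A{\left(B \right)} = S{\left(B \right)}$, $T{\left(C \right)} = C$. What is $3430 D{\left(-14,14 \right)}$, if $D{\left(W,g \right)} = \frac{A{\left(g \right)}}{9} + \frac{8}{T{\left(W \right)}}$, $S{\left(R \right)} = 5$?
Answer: $- \frac{490}{9} \approx -54.444$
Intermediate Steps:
$A{\left(B \right)} = 5$
$D{\left(W,g \right)} = \frac{5}{9} + \frac{8}{W}$
$3430 D{\left(-14,14 \right)} = 3430 \left(\frac{5}{9} + \frac{8}{-14}\right) = 3430 \left(\frac{5}{9} + 8 \left(- \frac{1}{14}\right)\right) = 3430 \left(\frac{5}{9} - \frac{4}{7}\right) = 3430 \left(- \frac{1}{63}\right) = - \frac{490}{9}$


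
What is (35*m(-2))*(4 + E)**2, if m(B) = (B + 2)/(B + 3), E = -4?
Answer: 0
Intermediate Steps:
m(B) = (2 + B)/(3 + B)
(35*m(-2))*(4 + E)**2 = (35*((2 - 2)/(3 - 2)))*(4 - 4)**2 = (35*(0/1))*0**2 = (35*(1*0))*0 = (35*0)*0 = 0*0 = 0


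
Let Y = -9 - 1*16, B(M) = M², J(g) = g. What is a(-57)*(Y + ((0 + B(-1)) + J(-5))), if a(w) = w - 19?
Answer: 2204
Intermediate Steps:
a(w) = -19 + w
Y = -25 (Y = -9 - 16 = -25)
a(-57)*(Y + ((0 + B(-1)) + J(-5))) = (-19 - 57)*(-25 + ((0 + (-1)²) - 5)) = -76*(-25 + ((0 + 1) - 5)) = -76*(-25 + (1 - 5)) = -76*(-25 - 4) = -76*(-29) = 2204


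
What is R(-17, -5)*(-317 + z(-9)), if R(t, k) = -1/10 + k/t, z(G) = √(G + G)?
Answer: -10461/170 + 99*I*√2/170 ≈ -61.535 + 0.82357*I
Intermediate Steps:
z(G) = √2*√G (z(G) = √(2*G) = √2*√G)
R(t, k) = -⅒ + k/t (R(t, k) = -1*⅒ + k/t = -⅒ + k/t)
R(-17, -5)*(-317 + z(-9)) = ((-5 - ⅒*(-17))/(-17))*(-317 + √2*√(-9)) = (-(-5 + 17/10)/17)*(-317 + √2*(3*I)) = (-1/17*(-33/10))*(-317 + 3*I*√2) = 33*(-317 + 3*I*√2)/170 = -10461/170 + 99*I*√2/170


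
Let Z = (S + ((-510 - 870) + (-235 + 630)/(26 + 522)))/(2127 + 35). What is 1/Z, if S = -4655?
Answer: -1184776/3306785 ≈ -0.35829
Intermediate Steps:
Z = -3306785/1184776 (Z = (-4655 + ((-510 - 870) + (-235 + 630)/(26 + 522)))/(2127 + 35) = (-4655 + (-1380 + 395/548))/2162 = (-4655 + (-1380 + 395*(1/548)))*(1/2162) = (-4655 + (-1380 + 395/548))*(1/2162) = (-4655 - 755845/548)*(1/2162) = -3306785/548*1/2162 = -3306785/1184776 ≈ -2.7911)
1/Z = 1/(-3306785/1184776) = -1184776/3306785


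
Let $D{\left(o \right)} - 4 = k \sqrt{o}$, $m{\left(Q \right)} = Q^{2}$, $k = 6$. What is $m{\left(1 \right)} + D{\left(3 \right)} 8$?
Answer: $33 + 48 \sqrt{3} \approx 116.14$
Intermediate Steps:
$D{\left(o \right)} = 4 + 6 \sqrt{o}$
$m{\left(1 \right)} + D{\left(3 \right)} 8 = 1^{2} + \left(4 + 6 \sqrt{3}\right) 8 = 1 + \left(32 + 48 \sqrt{3}\right) = 33 + 48 \sqrt{3}$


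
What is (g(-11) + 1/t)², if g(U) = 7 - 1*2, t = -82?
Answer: 167281/6724 ≈ 24.878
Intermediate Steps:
g(U) = 5 (g(U) = 7 - 2 = 5)
(g(-11) + 1/t)² = (5 + 1/(-82))² = (5 - 1/82)² = (409/82)² = 167281/6724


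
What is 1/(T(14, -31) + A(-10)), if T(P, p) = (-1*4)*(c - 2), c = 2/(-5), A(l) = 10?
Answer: 5/98 ≈ 0.051020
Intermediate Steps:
c = -2/5 (c = 2*(-1/5) = -2/5 ≈ -0.40000)
T(P, p) = 48/5 (T(P, p) = (-1*4)*(-2/5 - 2) = -4*(-12/5) = 48/5)
1/(T(14, -31) + A(-10)) = 1/(48/5 + 10) = 1/(98/5) = 5/98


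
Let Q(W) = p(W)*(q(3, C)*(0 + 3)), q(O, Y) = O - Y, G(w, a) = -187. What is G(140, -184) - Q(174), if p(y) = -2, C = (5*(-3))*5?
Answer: 281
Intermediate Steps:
C = -75 (C = -15*5 = -75)
Q(W) = -468 (Q(W) = -2*(3 - 1*(-75))*(0 + 3) = -2*(3 + 75)*3 = -156*3 = -2*234 = -468)
G(140, -184) - Q(174) = -187 - 1*(-468) = -187 + 468 = 281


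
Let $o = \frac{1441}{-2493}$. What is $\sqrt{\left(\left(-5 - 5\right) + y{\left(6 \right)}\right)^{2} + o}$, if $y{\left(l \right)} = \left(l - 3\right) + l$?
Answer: $\frac{2 \sqrt{72851}}{831} \approx 0.6496$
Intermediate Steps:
$y{\left(l \right)} = -3 + 2 l$ ($y{\left(l \right)} = \left(-3 + l\right) + l = -3 + 2 l$)
$o = - \frac{1441}{2493}$ ($o = 1441 \left(- \frac{1}{2493}\right) = - \frac{1441}{2493} \approx -0.57802$)
$\sqrt{\left(\left(-5 - 5\right) + y{\left(6 \right)}\right)^{2} + o} = \sqrt{\left(\left(-5 - 5\right) + \left(-3 + 2 \cdot 6\right)\right)^{2} - \frac{1441}{2493}} = \sqrt{\left(\left(-5 - 5\right) + \left(-3 + 12\right)\right)^{2} - \frac{1441}{2493}} = \sqrt{\left(-10 + 9\right)^{2} - \frac{1441}{2493}} = \sqrt{\left(-1\right)^{2} - \frac{1441}{2493}} = \sqrt{1 - \frac{1441}{2493}} = \sqrt{\frac{1052}{2493}} = \frac{2 \sqrt{72851}}{831}$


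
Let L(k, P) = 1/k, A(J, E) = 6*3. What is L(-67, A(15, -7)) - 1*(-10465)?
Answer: 701154/67 ≈ 10465.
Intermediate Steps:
A(J, E) = 18
L(-67, A(15, -7)) - 1*(-10465) = 1/(-67) - 1*(-10465) = -1/67 + 10465 = 701154/67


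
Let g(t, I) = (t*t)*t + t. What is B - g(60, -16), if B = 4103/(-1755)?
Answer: -379189403/1755 ≈ -2.1606e+5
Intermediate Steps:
g(t, I) = t + t**3 (g(t, I) = t**2*t + t = t**3 + t = t + t**3)
B = -4103/1755 (B = 4103*(-1/1755) = -4103/1755 ≈ -2.3379)
B - g(60, -16) = -4103/1755 - (60 + 60**3) = -4103/1755 - (60 + 216000) = -4103/1755 - 1*216060 = -4103/1755 - 216060 = -379189403/1755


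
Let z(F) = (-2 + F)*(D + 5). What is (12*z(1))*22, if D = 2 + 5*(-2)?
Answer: 792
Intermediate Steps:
D = -8 (D = 2 - 10 = -8)
z(F) = 6 - 3*F (z(F) = (-2 + F)*(-8 + 5) = (-2 + F)*(-3) = 6 - 3*F)
(12*z(1))*22 = (12*(6 - 3*1))*22 = (12*(6 - 3))*22 = (12*3)*22 = 36*22 = 792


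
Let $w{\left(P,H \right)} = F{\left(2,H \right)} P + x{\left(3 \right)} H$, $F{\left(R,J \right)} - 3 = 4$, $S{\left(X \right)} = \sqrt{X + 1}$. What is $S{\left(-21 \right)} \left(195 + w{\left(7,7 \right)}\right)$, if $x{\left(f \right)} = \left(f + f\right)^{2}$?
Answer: $992 i \sqrt{5} \approx 2218.2 i$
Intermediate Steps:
$S{\left(X \right)} = \sqrt{1 + X}$
$F{\left(R,J \right)} = 7$ ($F{\left(R,J \right)} = 3 + 4 = 7$)
$x{\left(f \right)} = 4 f^{2}$ ($x{\left(f \right)} = \left(2 f\right)^{2} = 4 f^{2}$)
$w{\left(P,H \right)} = 7 P + 36 H$ ($w{\left(P,H \right)} = 7 P + 4 \cdot 3^{2} H = 7 P + 4 \cdot 9 H = 7 P + 36 H$)
$S{\left(-21 \right)} \left(195 + w{\left(7,7 \right)}\right) = \sqrt{1 - 21} \left(195 + \left(7 \cdot 7 + 36 \cdot 7\right)\right) = \sqrt{-20} \left(195 + \left(49 + 252\right)\right) = 2 i \sqrt{5} \left(195 + 301\right) = 2 i \sqrt{5} \cdot 496 = 992 i \sqrt{5}$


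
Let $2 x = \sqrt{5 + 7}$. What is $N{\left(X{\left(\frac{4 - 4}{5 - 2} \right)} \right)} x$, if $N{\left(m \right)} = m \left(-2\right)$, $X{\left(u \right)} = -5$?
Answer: $10 \sqrt{3} \approx 17.32$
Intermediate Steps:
$x = \sqrt{3}$ ($x = \frac{\sqrt{5 + 7}}{2} = \frac{\sqrt{12}}{2} = \frac{2 \sqrt{3}}{2} = \sqrt{3} \approx 1.732$)
$N{\left(m \right)} = - 2 m$
$N{\left(X{\left(\frac{4 - 4}{5 - 2} \right)} \right)} x = \left(-2\right) \left(-5\right) \sqrt{3} = 10 \sqrt{3}$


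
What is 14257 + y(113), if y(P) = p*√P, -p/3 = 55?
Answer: 14257 - 165*√113 ≈ 12503.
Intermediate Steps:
p = -165 (p = -3*55 = -165)
y(P) = -165*√P
14257 + y(113) = 14257 - 165*√113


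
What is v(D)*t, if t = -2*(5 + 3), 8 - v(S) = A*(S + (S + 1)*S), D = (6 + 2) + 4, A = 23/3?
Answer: 20480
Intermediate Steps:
A = 23/3 (A = 23*(1/3) = 23/3 ≈ 7.6667)
D = 12 (D = 8 + 4 = 12)
v(S) = 8 - 23*S/3 - 23*S*(1 + S)/3 (v(S) = 8 - 23*(S + (S + 1)*S)/3 = 8 - 23*(S + (1 + S)*S)/3 = 8 - 23*(S + S*(1 + S))/3 = 8 - (23*S/3 + 23*S*(1 + S)/3) = 8 + (-23*S/3 - 23*S*(1 + S)/3) = 8 - 23*S/3 - 23*S*(1 + S)/3)
t = -16 (t = -2*8 = -16)
v(D)*t = (8 - 46/3*12 - 23/3*12**2)*(-16) = (8 - 184 - 23/3*144)*(-16) = (8 - 184 - 1104)*(-16) = -1280*(-16) = 20480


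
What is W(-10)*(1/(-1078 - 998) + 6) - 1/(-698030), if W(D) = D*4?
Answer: -86939635981/362277570 ≈ -239.98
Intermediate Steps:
W(D) = 4*D
W(-10)*(1/(-1078 - 998) + 6) - 1/(-698030) = (4*(-10))*(1/(-1078 - 998) + 6) - 1/(-698030) = -40*(1/(-2076) + 6) - 1*(-1/698030) = -40*(-1/2076 + 6) + 1/698030 = -40*12455/2076 + 1/698030 = -124550/519 + 1/698030 = -86939635981/362277570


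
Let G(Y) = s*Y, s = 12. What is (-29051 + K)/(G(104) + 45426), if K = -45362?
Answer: -74413/46674 ≈ -1.5943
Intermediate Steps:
G(Y) = 12*Y
(-29051 + K)/(G(104) + 45426) = (-29051 - 45362)/(12*104 + 45426) = -74413/(1248 + 45426) = -74413/46674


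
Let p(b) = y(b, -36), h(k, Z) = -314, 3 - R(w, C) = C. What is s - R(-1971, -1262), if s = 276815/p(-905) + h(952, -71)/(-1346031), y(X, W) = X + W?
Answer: -1974869467106/1266615171 ≈ -1559.2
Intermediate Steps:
R(w, C) = 3 - C
y(X, W) = W + X
p(b) = -36 + b
s = -372601275791/1266615171 (s = 276815/(-36 - 905) - 314/(-1346031) = 276815/(-941) - 314*(-1/1346031) = 276815*(-1/941) + 314/1346031 = -276815/941 + 314/1346031 = -372601275791/1266615171 ≈ -294.17)
s - R(-1971, -1262) = -372601275791/1266615171 - (3 - 1*(-1262)) = -372601275791/1266615171 - (3 + 1262) = -372601275791/1266615171 - 1*1265 = -372601275791/1266615171 - 1265 = -1974869467106/1266615171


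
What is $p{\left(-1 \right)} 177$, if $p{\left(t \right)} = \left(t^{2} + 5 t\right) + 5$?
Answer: $177$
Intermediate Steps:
$p{\left(t \right)} = 5 + t^{2} + 5 t$
$p{\left(-1 \right)} 177 = \left(5 + \left(-1\right)^{2} + 5 \left(-1\right)\right) 177 = \left(5 + 1 - 5\right) 177 = 1 \cdot 177 = 177$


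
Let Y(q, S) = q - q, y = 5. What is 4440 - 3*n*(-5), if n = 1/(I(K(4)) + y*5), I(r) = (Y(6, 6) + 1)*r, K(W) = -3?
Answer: 97695/22 ≈ 4440.7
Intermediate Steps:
Y(q, S) = 0
I(r) = r (I(r) = (0 + 1)*r = 1*r = r)
n = 1/22 (n = 1/(-3 + 5*5) = 1/(-3 + 25) = 1/22 ≈ 0.045455)
4440 - 3*n*(-5) = 4440 - 3*(1/22)*(-5) = 4440 - 3*(-5)/22 = 4440 - 1*(-15/22) = 4440 + 15/22 = 97695/22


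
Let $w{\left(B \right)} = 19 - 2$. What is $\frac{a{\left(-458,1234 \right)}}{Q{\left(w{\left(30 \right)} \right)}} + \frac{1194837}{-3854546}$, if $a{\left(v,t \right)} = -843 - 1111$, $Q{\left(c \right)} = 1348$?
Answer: $- \frac{1142802895}{649491001} \approx -1.7595$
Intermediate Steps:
$w{\left(B \right)} = 17$ ($w{\left(B \right)} = 19 - 2 = 17$)
$a{\left(v,t \right)} = -1954$
$\frac{a{\left(-458,1234 \right)}}{Q{\left(w{\left(30 \right)} \right)}} + \frac{1194837}{-3854546} = - \frac{1954}{1348} + \frac{1194837}{-3854546} = \left(-1954\right) \frac{1}{1348} + 1194837 \left(- \frac{1}{3854546}\right) = - \frac{977}{674} - \frac{1194837}{3854546} = - \frac{1142802895}{649491001}$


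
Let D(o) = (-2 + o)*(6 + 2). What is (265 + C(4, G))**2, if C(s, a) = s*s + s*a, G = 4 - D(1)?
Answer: 108241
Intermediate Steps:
D(o) = -16 + 8*o (D(o) = (-2 + o)*8 = -16 + 8*o)
G = 12 (G = 4 - (-16 + 8*1) = 4 - (-16 + 8) = 4 - 1*(-8) = 4 + 8 = 12)
C(s, a) = s**2 + a*s
(265 + C(4, G))**2 = (265 + 4*(12 + 4))**2 = (265 + 4*16)**2 = (265 + 64)**2 = 329**2 = 108241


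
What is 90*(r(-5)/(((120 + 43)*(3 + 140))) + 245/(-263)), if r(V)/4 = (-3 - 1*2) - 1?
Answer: -514531530/6130267 ≈ -83.933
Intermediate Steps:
r(V) = -24 (r(V) = 4*((-3 - 1*2) - 1) = 4*((-3 - 2) - 1) = 4*(-5 - 1) = 4*(-6) = -24)
90*(r(-5)/(((120 + 43)*(3 + 140))) + 245/(-263)) = 90*(-24*1/((3 + 140)*(120 + 43)) + 245/(-263)) = 90*(-24/(163*143) + 245*(-1/263)) = 90*(-24/23309 - 245/263) = 90*(-5717017/6130267) = -514531530/6130267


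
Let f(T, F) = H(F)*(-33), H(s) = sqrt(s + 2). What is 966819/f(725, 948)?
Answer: -322273*sqrt(38)/2090 ≈ -950.54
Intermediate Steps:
H(s) = sqrt(2 + s)
f(T, F) = -33*sqrt(2 + F) (f(T, F) = sqrt(2 + F)*(-33) = -33*sqrt(2 + F))
966819/f(725, 948) = 966819/((-33*sqrt(2 + 948))) = 966819/((-165*sqrt(38))) = 966819*(-sqrt(38)/6270) = -322273*sqrt(38)/2090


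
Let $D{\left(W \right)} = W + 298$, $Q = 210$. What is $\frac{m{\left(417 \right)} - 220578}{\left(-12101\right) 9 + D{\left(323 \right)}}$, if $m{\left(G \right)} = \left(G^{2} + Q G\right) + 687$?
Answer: $- \frac{433}{1128} \approx -0.38387$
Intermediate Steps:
$D{\left(W \right)} = 298 + W$
$m{\left(G \right)} = 687 + G^{2} + 210 G$ ($m{\left(G \right)} = \left(G^{2} + 210 G\right) + 687 = 687 + G^{2} + 210 G$)
$\frac{m{\left(417 \right)} - 220578}{\left(-12101\right) 9 + D{\left(323 \right)}} = \frac{\left(687 + 417^{2} + 210 \cdot 417\right) - 220578}{\left(-12101\right) 9 + \left(298 + 323\right)} = \frac{\left(687 + 173889 + 87570\right) - 220578}{-108909 + 621} = \frac{262146 - 220578}{-108288} = 41568 \left(- \frac{1}{108288}\right) = - \frac{433}{1128}$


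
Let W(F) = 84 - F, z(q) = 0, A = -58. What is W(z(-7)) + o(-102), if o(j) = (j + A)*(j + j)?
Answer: 32724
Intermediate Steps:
o(j) = 2*j*(-58 + j) (o(j) = (j - 58)*(j + j) = (-58 + j)*(2*j) = 2*j*(-58 + j))
W(z(-7)) + o(-102) = (84 - 1*0) + 2*(-102)*(-58 - 102) = (84 + 0) + 2*(-102)*(-160) = 84 + 32640 = 32724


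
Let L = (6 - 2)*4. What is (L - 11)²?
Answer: 25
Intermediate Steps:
L = 16 (L = 4*4 = 16)
(L - 11)² = (16 - 11)² = 5² = 25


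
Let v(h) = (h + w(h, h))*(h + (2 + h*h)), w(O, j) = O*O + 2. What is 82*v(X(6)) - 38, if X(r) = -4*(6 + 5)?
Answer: 294153314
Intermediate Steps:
X(r) = -44 (X(r) = -4*11 = -44)
w(O, j) = 2 + O² (w(O, j) = O² + 2 = 2 + O²)
v(h) = (2 + h + h²)² (v(h) = (h + (2 + h²))*(h + (2 + h*h)) = (2 + h + h²)*(h + (2 + h²)) = (2 + h + h²)*(2 + h + h²) = (2 + h + h²)²)
82*v(X(6)) - 38 = 82*(4 + (-44)⁴ + 2*(-44)³ + 4*(-44) + 5*(-44)²) - 38 = 82*(4 + 3748096 + 2*(-85184) - 176 + 5*1936) - 38 = 82*(4 + 3748096 - 170368 - 176 + 9680) - 38 = 82*3587236 - 38 = 294153352 - 38 = 294153314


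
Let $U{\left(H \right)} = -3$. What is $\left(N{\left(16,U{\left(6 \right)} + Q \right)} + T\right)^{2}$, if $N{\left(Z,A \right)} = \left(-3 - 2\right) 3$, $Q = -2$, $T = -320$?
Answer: $112225$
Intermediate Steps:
$N{\left(Z,A \right)} = -15$ ($N{\left(Z,A \right)} = \left(-5\right) 3 = -15$)
$\left(N{\left(16,U{\left(6 \right)} + Q \right)} + T\right)^{2} = \left(-15 - 320\right)^{2} = \left(-335\right)^{2} = 112225$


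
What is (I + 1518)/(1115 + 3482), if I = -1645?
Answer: -127/4597 ≈ -0.027627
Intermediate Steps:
(I + 1518)/(1115 + 3482) = (-1645 + 1518)/(1115 + 3482) = -127/4597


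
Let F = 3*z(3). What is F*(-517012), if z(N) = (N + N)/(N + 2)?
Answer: -9306216/5 ≈ -1.8612e+6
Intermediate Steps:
z(N) = 2*N/(2 + N) (z(N) = (2*N)/(2 + N) = 2*N/(2 + N))
F = 18/5 (F = 3*(2*3/(2 + 3)) = 3*(2*3/5) = 3*(2*3*(⅕)) = 3*(6/5) = 18/5 ≈ 3.6000)
F*(-517012) = (18/5)*(-517012) = -9306216/5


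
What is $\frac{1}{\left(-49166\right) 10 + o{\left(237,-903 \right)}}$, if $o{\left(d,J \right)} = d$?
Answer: $- \frac{1}{491423} \approx -2.0349 \cdot 10^{-6}$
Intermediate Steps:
$\frac{1}{\left(-49166\right) 10 + o{\left(237,-903 \right)}} = \frac{1}{\left(-49166\right) 10 + 237} = \frac{1}{-491660 + 237} = \frac{1}{-491423} = - \frac{1}{491423}$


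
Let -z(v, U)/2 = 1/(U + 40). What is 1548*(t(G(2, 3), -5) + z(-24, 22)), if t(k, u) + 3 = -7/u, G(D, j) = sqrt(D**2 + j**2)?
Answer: -391644/155 ≈ -2526.7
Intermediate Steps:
t(k, u) = -3 - 7/u
z(v, U) = -2/(40 + U) (z(v, U) = -2/(U + 40) = -2/(40 + U))
1548*(t(G(2, 3), -5) + z(-24, 22)) = 1548*((-3 - 7/(-5)) - 2/(40 + 22)) = 1548*((-3 - 7*(-1/5)) - 2/62) = 1548*((-3 + 7/5) - 2*1/62) = 1548*(-8/5 - 1/31) = 1548*(-253/155) = -391644/155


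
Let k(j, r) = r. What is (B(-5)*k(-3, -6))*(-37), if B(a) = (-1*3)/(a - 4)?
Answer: 74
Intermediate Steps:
B(a) = -3/(-4 + a)
(B(-5)*k(-3, -6))*(-37) = (-3/(-4 - 5)*(-6))*(-37) = (-3/(-9)*(-6))*(-37) = (-3*(-⅑)*(-6))*(-37) = ((⅓)*(-6))*(-37) = -2*(-37) = 74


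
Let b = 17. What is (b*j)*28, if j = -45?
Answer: -21420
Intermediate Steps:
(b*j)*28 = (17*(-45))*28 = -765*28 = -21420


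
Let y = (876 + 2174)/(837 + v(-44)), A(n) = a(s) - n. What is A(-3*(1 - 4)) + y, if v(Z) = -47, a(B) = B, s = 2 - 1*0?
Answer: -248/79 ≈ -3.1392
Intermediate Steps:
s = 2 (s = 2 + 0 = 2)
A(n) = 2 - n
y = 305/79 (y = (876 + 2174)/(837 - 47) = 3050/790 = 3050*(1/790) = 305/79 ≈ 3.8608)
A(-3*(1 - 4)) + y = (2 - (-3)*(1 - 4)) + 305/79 = (2 - (-3)*(-3)) + 305/79 = (2 - 1*9) + 305/79 = (2 - 9) + 305/79 = -7 + 305/79 = -248/79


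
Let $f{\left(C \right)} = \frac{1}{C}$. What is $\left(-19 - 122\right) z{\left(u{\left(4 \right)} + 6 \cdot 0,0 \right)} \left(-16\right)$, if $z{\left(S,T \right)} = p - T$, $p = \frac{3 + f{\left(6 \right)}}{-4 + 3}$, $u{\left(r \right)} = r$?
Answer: $-7144$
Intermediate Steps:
$p = - \frac{19}{6}$ ($p = \frac{3 + \frac{1}{6}}{-4 + 3} = \frac{3 + \frac{1}{6}}{-1} = \frac{19}{6} \left(-1\right) = - \frac{19}{6} \approx -3.1667$)
$z{\left(S,T \right)} = - \frac{19}{6} - T$
$\left(-19 - 122\right) z{\left(u{\left(4 \right)} + 6 \cdot 0,0 \right)} \left(-16\right) = \left(-19 - 122\right) \left(- \frac{19}{6} - 0\right) \left(-16\right) = - 141 \left(- \frac{19}{6} + 0\right) \left(-16\right) = - 141 \left(\left(- \frac{19}{6}\right) \left(-16\right)\right) = \left(-141\right) \frac{152}{3} = -7144$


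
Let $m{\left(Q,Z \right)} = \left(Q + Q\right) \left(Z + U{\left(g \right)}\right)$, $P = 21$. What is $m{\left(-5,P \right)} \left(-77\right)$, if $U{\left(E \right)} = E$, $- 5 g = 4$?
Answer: $15554$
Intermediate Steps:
$g = - \frac{4}{5}$ ($g = \left(- \frac{1}{5}\right) 4 = - \frac{4}{5} \approx -0.8$)
$m{\left(Q,Z \right)} = 2 Q \left(- \frac{4}{5} + Z\right)$ ($m{\left(Q,Z \right)} = \left(Q + Q\right) \left(Z - \frac{4}{5}\right) = 2 Q \left(- \frac{4}{5} + Z\right)$)
$m{\left(-5,P \right)} \left(-77\right) = \frac{2}{5} \left(-5\right) \left(-4 + 5 \cdot 21\right) \left(-77\right) = \frac{2}{5} \left(-5\right) \left(-4 + 105\right) \left(-77\right) = \frac{2}{5} \left(-5\right) 101 \left(-77\right) = \left(-202\right) \left(-77\right) = 15554$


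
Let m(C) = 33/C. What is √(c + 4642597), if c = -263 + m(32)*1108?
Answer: √74295626/4 ≈ 2154.9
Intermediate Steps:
c = 7037/8 (c = -263 + (33/32)*1108 = -263 + 9141/8 = 7037/8 ≈ 879.63)
√(c + 4642597) = √(7037/8 + 4642597) = √(37147813/8) = √74295626/4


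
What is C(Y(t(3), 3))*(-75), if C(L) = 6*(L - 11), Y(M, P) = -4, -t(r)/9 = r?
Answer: 6750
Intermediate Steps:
t(r) = -9*r
C(L) = -66 + 6*L (C(L) = 6*(-11 + L) = -66 + 6*L)
C(Y(t(3), 3))*(-75) = (-66 + 6*(-4))*(-75) = (-66 - 24)*(-75) = -90*(-75) = 6750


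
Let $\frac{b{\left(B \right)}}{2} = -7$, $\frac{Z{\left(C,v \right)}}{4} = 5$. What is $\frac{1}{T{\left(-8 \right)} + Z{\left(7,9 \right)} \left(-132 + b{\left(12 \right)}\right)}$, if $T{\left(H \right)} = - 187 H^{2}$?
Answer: $- \frac{1}{14888} \approx -6.7168 \cdot 10^{-5}$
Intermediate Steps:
$Z{\left(C,v \right)} = 20$ ($Z{\left(C,v \right)} = 4 \cdot 5 = 20$)
$b{\left(B \right)} = -14$ ($b{\left(B \right)} = 2 \left(-7\right) = -14$)
$\frac{1}{T{\left(-8 \right)} + Z{\left(7,9 \right)} \left(-132 + b{\left(12 \right)}\right)} = \frac{1}{- 187 \left(-8\right)^{2} + 20 \left(-132 - 14\right)} = \frac{1}{\left(-187\right) 64 + 20 \left(-146\right)} = \frac{1}{-11968 - 2920} = \frac{1}{-14888} = - \frac{1}{14888}$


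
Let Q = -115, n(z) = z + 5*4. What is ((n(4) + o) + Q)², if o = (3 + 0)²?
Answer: 6724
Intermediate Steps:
n(z) = 20 + z (n(z) = z + 20 = 20 + z)
o = 9 (o = 3² = 9)
((n(4) + o) + Q)² = (((20 + 4) + 9) - 115)² = ((24 + 9) - 115)² = (33 - 115)² = (-82)² = 6724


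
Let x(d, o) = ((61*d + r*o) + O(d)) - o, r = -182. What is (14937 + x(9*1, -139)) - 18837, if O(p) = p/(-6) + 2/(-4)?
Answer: 22084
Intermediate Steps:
O(p) = -½ - p/6 (O(p) = p*(-⅙) + 2*(-¼) = -p/6 - ½ = -½ - p/6)
x(d, o) = -½ - 183*o + 365*d/6 (x(d, o) = ((61*d - 182*o) + (-½ - d/6)) - o = ((-182*o + 61*d) + (-½ - d/6)) - o = (-½ - 182*o + 365*d/6) - o = -½ - 183*o + 365*d/6)
(14937 + x(9*1, -139)) - 18837 = (14937 + (-½ - 183*(-139) + 365*(9*1)/6)) - 18837 = (14937 + (-½ + 25437 + (365/6)*9)) - 18837 = (14937 + (-½ + 25437 + 1095/2)) - 18837 = (14937 + 25984) - 18837 = 40921 - 18837 = 22084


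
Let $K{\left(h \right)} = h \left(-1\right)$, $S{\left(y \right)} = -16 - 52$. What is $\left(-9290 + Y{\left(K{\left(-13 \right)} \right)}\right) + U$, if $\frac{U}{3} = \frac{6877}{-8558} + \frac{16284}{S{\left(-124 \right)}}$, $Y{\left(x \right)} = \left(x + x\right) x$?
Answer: $- \frac{1407260253}{145486} \approx -9672.8$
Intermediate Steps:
$S{\left(y \right)} = -68$
$K{\left(h \right)} = - h$
$Y{\left(x \right)} = 2 x^{2}$ ($Y{\left(x \right)} = 2 x x = 2 x^{2}$)
$U = - \frac{104869581}{145486}$ ($U = 3 \left(\frac{6877}{-8558} + \frac{16284}{-68}\right) = 3 \left(6877 \left(- \frac{1}{8558}\right) + 16284 \left(- \frac{1}{68}\right)\right) = 3 \left(- \frac{6877}{8558} - \frac{4071}{17}\right) = 3 \left(- \frac{34956527}{145486}\right) = - \frac{104869581}{145486} \approx -720.82$)
$\left(-9290 + Y{\left(K{\left(-13 \right)} \right)}\right) + U = \left(-9290 + 2 \left(\left(-1\right) \left(-13\right)\right)^{2}\right) - \frac{104869581}{145486} = \left(-9290 + 2 \cdot 13^{2}\right) - \frac{104869581}{145486} = \left(-9290 + 2 \cdot 169\right) - \frac{104869581}{145486} = \left(-9290 + 338\right) - \frac{104869581}{145486} = -8952 - \frac{104869581}{145486} = - \frac{1407260253}{145486}$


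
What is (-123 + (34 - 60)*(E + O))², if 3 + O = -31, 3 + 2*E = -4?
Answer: 725904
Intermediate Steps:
E = -7/2 (E = -3/2 + (½)*(-4) = -3/2 - 2 = -7/2 ≈ -3.5000)
O = -34 (O = -3 - 31 = -34)
(-123 + (34 - 60)*(E + O))² = (-123 + (34 - 60)*(-7/2 - 34))² = (-123 - 26*(-75/2))² = (-123 + 975)² = 852² = 725904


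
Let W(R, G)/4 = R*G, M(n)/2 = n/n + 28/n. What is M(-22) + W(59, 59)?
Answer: 153158/11 ≈ 13923.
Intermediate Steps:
M(n) = 2 + 56/n (M(n) = 2*(n/n + 28/n) = 2*(1 + 28/n) = 2 + 56/n)
W(R, G) = 4*G*R (W(R, G) = 4*(R*G) = 4*(G*R) = 4*G*R)
M(-22) + W(59, 59) = (2 + 56/(-22)) + 4*59*59 = (2 + 56*(-1/22)) + 13924 = (2 - 28/11) + 13924 = -6/11 + 13924 = 153158/11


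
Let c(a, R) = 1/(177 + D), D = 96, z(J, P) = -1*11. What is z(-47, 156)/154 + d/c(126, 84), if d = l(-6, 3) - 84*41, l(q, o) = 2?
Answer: -13155325/14 ≈ -9.3967e+5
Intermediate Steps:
z(J, P) = -11
c(a, R) = 1/273 (c(a, R) = 1/(177 + 96) = 1/273)
d = -3442 (d = 2 - 84*41 = 2 - 3444 = -3442)
z(-47, 156)/154 + d/c(126, 84) = -11/154 - 3442/1/273 = -11*1/154 - 3442*273 = -1/14 - 939666 = -13155325/14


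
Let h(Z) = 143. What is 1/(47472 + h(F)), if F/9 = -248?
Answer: 1/47615 ≈ 2.1002e-5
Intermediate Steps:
F = -2232 (F = 9*(-248) = -2232)
1/(47472 + h(F)) = 1/(47472 + 143) = 1/47615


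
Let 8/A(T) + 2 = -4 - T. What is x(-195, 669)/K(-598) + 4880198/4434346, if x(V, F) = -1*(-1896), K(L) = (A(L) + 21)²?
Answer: 28920010188283/5361179743325 ≈ 5.3943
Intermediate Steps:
A(T) = 8/(-6 - T) (A(T) = 8/(-2 + (-4 - T)) = 8/(-6 - T))
K(L) = (21 - 8/(6 + L))² (K(L) = (-8/(6 + L) + 21)² = (21 - 8/(6 + L))²)
x(V, F) = 1896
x(-195, 669)/K(-598) + 4880198/4434346 = 1896/(((118 + 21*(-598))²/(6 - 598)²)) + 4880198/4434346 = 1896/(((118 - 12558)²/(-592)²)) + 4880198*(1/4434346) = 1896/(((1/350464)*(-12440)²)) + 2440099/2217173 = 1896/(((1/350464)*154753600)) + 2440099/2217173 = 1896/(2418025/5476) + 2440099/2217173 = 1896*(5476/2418025) + 2440099/2217173 = 10382496/2418025 + 2440099/2217173 = 28920010188283/5361179743325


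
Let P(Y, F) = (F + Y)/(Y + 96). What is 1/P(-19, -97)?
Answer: -77/116 ≈ -0.66379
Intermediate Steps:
P(Y, F) = (F + Y)/(96 + Y)
1/P(-19, -97) = 1/((-97 - 19)/(96 - 19)) = 1/(-116/77) = -77/116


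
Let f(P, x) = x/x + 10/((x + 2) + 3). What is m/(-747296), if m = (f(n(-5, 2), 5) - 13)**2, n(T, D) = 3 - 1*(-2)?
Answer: -1/6176 ≈ -0.00016192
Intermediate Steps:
n(T, D) = 5 (n(T, D) = 3 + 2 = 5)
f(P, x) = 1 + 10/(5 + x) (f(P, x) = 1 + 10/((2 + x) + 3) = 1 + 10/(5 + x))
m = 121 (m = ((15 + 5)/(5 + 5) - 13)**2 = (20/10 - 13)**2 = ((1/10)*20 - 13)**2 = (2 - 13)**2 = (-11)**2 = 121)
m/(-747296) = 121/(-747296) = 121*(-1/747296) = -1/6176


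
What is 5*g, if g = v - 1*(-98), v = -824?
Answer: -3630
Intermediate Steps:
g = -726 (g = -824 - 1*(-98) = -824 + 98 = -726)
5*g = 5*(-726) = -3630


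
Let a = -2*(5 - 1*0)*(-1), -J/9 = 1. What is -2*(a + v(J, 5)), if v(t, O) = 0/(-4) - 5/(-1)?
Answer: -30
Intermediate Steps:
J = -9 (J = -9*1 = -9)
v(t, O) = 5 (v(t, O) = 0*(-¼) - 5*(-1) = 0 + 5 = 5)
a = 10 (a = -2*(5 + 0)*(-1) = -2*5*(-1) = -10*(-1) = 10)
-2*(a + v(J, 5)) = -2*(10 + 5) = -2*15 = -30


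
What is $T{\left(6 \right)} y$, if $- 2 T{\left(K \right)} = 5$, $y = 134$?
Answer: $-335$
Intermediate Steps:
$T{\left(K \right)} = - \frac{5}{2}$ ($T{\left(K \right)} = \left(- \frac{1}{2}\right) 5 = - \frac{5}{2}$)
$T{\left(6 \right)} y = \left(- \frac{5}{2}\right) 134 = -335$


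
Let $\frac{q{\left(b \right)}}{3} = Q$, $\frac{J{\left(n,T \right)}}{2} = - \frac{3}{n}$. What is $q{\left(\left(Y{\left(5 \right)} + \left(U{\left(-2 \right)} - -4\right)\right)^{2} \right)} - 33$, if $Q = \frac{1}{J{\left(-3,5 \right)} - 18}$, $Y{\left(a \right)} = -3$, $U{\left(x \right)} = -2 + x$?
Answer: $- \frac{531}{16} \approx -33.188$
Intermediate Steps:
$J{\left(n,T \right)} = - \frac{6}{n}$ ($J{\left(n,T \right)} = 2 \left(- \frac{3}{n}\right) = - \frac{6}{n}$)
$Q = - \frac{1}{16}$ ($Q = \frac{1}{- \frac{6}{-3} - 18} = \frac{1}{\left(-6\right) \left(- \frac{1}{3}\right) - 18} = \frac{1}{2 - 18} = \frac{1}{-16} = - \frac{1}{16} \approx -0.0625$)
$q{\left(b \right)} = - \frac{3}{16}$ ($q{\left(b \right)} = 3 \left(- \frac{1}{16}\right) = - \frac{3}{16}$)
$q{\left(\left(Y{\left(5 \right)} + \left(U{\left(-2 \right)} - -4\right)\right)^{2} \right)} - 33 = - \frac{3}{16} - 33 = - \frac{531}{16}$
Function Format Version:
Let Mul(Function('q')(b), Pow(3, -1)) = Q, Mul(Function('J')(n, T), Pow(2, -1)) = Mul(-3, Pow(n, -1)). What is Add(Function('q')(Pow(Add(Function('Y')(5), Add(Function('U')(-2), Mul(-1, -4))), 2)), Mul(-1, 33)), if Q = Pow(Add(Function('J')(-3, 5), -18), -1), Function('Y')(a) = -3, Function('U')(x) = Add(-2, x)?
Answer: Rational(-531, 16) ≈ -33.188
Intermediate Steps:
Function('J')(n, T) = Mul(-6, Pow(n, -1)) (Function('J')(n, T) = Mul(2, Mul(-3, Pow(n, -1))) = Mul(-6, Pow(n, -1)))
Q = Rational(-1, 16) (Q = Pow(Add(Mul(-6, Pow(-3, -1)), -18), -1) = Pow(Add(Mul(-6, Rational(-1, 3)), -18), -1) = Pow(Add(2, -18), -1) = Pow(-16, -1) = Rational(-1, 16) ≈ -0.062500)
Function('q')(b) = Rational(-3, 16) (Function('q')(b) = Mul(3, Rational(-1, 16)) = Rational(-3, 16))
Add(Function('q')(Pow(Add(Function('Y')(5), Add(Function('U')(-2), Mul(-1, -4))), 2)), Mul(-1, 33)) = Add(Rational(-3, 16), Mul(-1, 33)) = Add(Rational(-3, 16), -33) = Rational(-531, 16)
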